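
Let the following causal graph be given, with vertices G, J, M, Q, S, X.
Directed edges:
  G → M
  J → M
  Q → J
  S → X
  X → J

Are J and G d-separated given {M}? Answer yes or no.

Bayes-Ball from J | {M} reaches {G,Q,S,X}.
G ∈ reach(J|{M}) ⇒ J ⊥̸ G | {M}.

No — J and G are d-connected given {M}.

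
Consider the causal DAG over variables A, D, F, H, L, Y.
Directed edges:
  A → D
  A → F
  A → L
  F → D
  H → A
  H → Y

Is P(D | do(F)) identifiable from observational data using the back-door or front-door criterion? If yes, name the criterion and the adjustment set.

desc(F)\{F}={D}; candidates ⊆ {A,H,L,Y}.
size 0: {}; under {} F still reaches {A,D,H,L,Y} ∋ D.
{A}: F⊥D given {A} in G with F→· removed — back-door holds.
P(D|do(F)) = Σ_{A} P(D|F,A)·P(A).

P(D|do(F)): backdoor, adjust for {A}.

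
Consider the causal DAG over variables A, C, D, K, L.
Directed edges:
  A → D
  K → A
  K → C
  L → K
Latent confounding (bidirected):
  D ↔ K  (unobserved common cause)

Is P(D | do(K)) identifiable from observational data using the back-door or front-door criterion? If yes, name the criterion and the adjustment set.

P(D|do(K)): frontdoor, adjust for {A}.

desc(K)\{K}={A,C,D}; candidates ⊆ {L}.
K↔D: latent back-door arc(s) into K.
size 0: {}; under {} K still reaches {D,L} ∋ D.
size 1: {L}; under {L} K still reaches {D} ∋ D.
K↔D cannot be blocked by any observed set — no back-door set.
{A}: (i) intercepts every directed K→D path; (ii) no back-door K→{A}; (iii) {K} blocks every back-door {A}→D. Front-door holds.
P(D|do(K)) = Σ_{A} P(A|K) Σ_{K'} P(D|A,K')P(K').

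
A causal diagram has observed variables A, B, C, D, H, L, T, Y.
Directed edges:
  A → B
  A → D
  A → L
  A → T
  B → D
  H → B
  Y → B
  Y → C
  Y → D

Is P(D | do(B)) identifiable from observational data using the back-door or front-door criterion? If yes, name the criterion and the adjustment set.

desc(B)\{B}={D}; candidates ⊆ {A,C,H,L,T,Y}.
size 0: {}; under {} B still reaches {A,C,D,H,L,T,Y} ∋ D.
size 1: {A}, {C}, {H} …(+3); under {A} B still reaches {C,D,H,Y} ∋ D.
{A,Y}: B⊥D given {A,Y} in G with B→· removed — back-door holds.
P(D|do(B)) = Σ_{A,Y} P(D|B,A,Y)·P(A,Y).

P(D|do(B)): backdoor, adjust for {A, Y}.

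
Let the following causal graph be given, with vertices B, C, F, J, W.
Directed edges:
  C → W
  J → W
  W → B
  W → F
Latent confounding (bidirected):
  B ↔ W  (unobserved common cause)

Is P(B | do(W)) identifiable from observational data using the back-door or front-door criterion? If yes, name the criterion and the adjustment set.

P(B|do(W)): not identifiable (no BD/FD set).

desc(W)\{W}={B,F}; candidates ⊆ {C,J}.
W↔B: latent back-door arc(s) into W.
size 0: {}; under {} W still reaches {B,C,J} ∋ B.
size 1: {C}, {J}; under {C} W still reaches {B,J} ∋ B.
size 2: {C,J}; under {C,J} W still reaches {B} ∋ B.
W↔B cannot be blocked by any observed set — no back-door set.
No mediator lies on a directed W→…→B path.
Neither criterion identifies P(B|do(W)) in this graph.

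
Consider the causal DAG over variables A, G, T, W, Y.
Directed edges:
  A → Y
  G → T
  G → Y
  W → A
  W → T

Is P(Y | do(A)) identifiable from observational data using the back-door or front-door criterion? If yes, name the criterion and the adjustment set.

desc(A)\{A}={Y}; candidates ⊆ {G,T,W}.
∅: A⊥Y given ∅ in G with A→· removed — back-door holds.
P(Y|do(A)) = P(Y|A) — no adjustment needed.

P(Y|do(A)): backdoor, adjust for ∅.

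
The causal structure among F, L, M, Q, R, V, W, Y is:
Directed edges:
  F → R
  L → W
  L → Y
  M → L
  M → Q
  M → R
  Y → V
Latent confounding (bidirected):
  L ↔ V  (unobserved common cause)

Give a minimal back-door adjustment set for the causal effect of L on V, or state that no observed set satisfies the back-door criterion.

L→V: no observed back-door set.

desc(L)\{L}={V,W,Y}; candidates ⊆ {F,M,Q,R}.
L↔V: latent back-door arc(s) into L.
size 0: {}; under {} L still reaches {M,Q,R,V} ∋ V.
size 1: {F}, {M}, {Q} …(+1); under {F} L still reaches {M,Q,R,V} ∋ V.
size 2: {F,M}, {F,Q}, {F,R} …(+3); under {F,M} L still reaches {V} ∋ V.
L↔V cannot be blocked by any observed set — no back-door set.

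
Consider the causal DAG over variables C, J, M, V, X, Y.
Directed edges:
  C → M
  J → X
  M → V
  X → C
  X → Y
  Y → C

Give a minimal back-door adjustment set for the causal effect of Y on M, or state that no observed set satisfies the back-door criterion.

desc(Y)\{Y}={C,M,V}; candidates ⊆ {J,X}.
size 0: {}; under {} Y still reaches {C,J,M,V,X} ∋ M.
{X}: Y⊥M given {X} in G with Y→· removed — back-door holds.

Y→M: minimal back-door set {X}.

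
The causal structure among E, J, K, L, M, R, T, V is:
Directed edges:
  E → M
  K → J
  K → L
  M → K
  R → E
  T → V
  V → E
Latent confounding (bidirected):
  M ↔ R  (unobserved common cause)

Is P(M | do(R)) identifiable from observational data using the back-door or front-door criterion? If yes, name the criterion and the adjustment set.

desc(R)\{R}={E,J,K,L,M}; candidates ⊆ {T,V}.
R↔M: latent back-door arc(s) into R.
size 0: {}; under {} R still reaches {J,K,L,M} ∋ M.
size 1: {T}, {V}; under {T} R still reaches {J,K,L,M} ∋ M.
size 2: {T,V}; under {T,V} R still reaches {J,K,L,M} ∋ M.
R↔M cannot be blocked by any observed set — no back-door set.
{E}: (i) intercepts every directed R→M path; (ii) no back-door R→{E}; (iii) {R} blocks every back-door {E}→M. Front-door holds.
P(M|do(R)) = Σ_{E} P(E|R) Σ_{R'} P(M|E,R')P(R').

P(M|do(R)): frontdoor, adjust for {E}.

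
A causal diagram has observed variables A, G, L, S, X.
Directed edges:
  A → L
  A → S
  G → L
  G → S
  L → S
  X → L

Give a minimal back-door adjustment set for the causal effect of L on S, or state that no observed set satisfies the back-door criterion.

L→S: minimal back-door set {A, G}.

desc(L)\{L}={S}; candidates ⊆ {A,G,X}.
size 0: {}; under {} L still reaches {A,G,S,X} ∋ S.
size 1: {A}, {G}, {X}; under {A} L still reaches {G,S,X} ∋ S.
{A,G}: L⊥S given {A,G} in G with L→· removed — back-door holds.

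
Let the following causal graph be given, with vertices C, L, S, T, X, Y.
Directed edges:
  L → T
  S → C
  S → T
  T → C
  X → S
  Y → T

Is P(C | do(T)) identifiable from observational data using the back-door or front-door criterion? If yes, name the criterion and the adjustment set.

P(C|do(T)): backdoor, adjust for {S}.

desc(T)\{T}={C}; candidates ⊆ {L,S,X,Y}.
size 0: {}; under {} T still reaches {C,L,S,X,Y} ∋ C.
{S}: T⊥C given {S} in G with T→· removed — back-door holds.
P(C|do(T)) = Σ_{S} P(C|T,S)·P(S).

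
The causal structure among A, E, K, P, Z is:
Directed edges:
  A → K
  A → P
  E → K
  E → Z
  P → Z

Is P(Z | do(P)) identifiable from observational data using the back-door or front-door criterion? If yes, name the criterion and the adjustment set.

P(Z|do(P)): backdoor, adjust for ∅.

desc(P)\{P}={Z}; candidates ⊆ {A,E,K}.
∅: P⊥Z given ∅ in G with P→· removed — back-door holds.
P(Z|do(P)) = P(Z|P) — no adjustment needed.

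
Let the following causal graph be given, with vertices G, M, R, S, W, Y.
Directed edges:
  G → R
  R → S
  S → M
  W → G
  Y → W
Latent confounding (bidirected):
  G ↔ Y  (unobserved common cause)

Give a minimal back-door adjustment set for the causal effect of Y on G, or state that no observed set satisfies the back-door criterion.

Y→G: no observed back-door set.

desc(Y)\{Y}={G,M,R,S,W}; candidates ⊆ {—}.
Y↔G: latent back-door arc(s) into Y.
size 0: {}; under {} Y still reaches {G,M,R,S} ∋ G.
Y↔G cannot be blocked by any observed set — no back-door set.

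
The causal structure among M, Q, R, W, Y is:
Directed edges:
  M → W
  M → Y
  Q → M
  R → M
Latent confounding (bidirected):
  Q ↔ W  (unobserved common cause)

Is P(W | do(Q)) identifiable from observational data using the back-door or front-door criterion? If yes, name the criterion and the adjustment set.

desc(Q)\{Q}={M,W,Y}; candidates ⊆ {R}.
Q↔W: latent back-door arc(s) into Q.
size 0: {}; under {} Q still reaches {W} ∋ W.
size 1: {R}; under {R} Q still reaches {W} ∋ W.
Q↔W cannot be blocked by any observed set — no back-door set.
{M}: (i) intercepts every directed Q→W path; (ii) no back-door Q→{M}; (iii) {Q} blocks every back-door {M}→W. Front-door holds.
P(W|do(Q)) = Σ_{M} P(M|Q) Σ_{Q'} P(W|M,Q')P(Q').

P(W|do(Q)): frontdoor, adjust for {M}.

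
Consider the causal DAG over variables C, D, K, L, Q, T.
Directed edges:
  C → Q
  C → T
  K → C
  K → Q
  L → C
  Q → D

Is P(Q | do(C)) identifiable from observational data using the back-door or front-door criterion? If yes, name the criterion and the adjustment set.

P(Q|do(C)): backdoor, adjust for {K}.

desc(C)\{C}={D,Q,T}; candidates ⊆ {K,L}.
size 0: {}; under {} C still reaches {D,K,L,Q} ∋ Q.
{K}: C⊥Q given {K} in G with C→· removed — back-door holds.
P(Q|do(C)) = Σ_{K} P(Q|C,K)·P(K).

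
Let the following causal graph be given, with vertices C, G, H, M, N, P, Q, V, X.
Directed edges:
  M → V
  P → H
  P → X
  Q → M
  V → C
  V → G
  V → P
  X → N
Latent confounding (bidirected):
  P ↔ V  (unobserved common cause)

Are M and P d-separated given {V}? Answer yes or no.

Bayes-Ball from M | {V} reaches {H,N,P,Q,X}.
P ∈ reach(M|{V}) ⇒ M ⊥̸ P | {V}.

No — M and P are d-connected given {V}.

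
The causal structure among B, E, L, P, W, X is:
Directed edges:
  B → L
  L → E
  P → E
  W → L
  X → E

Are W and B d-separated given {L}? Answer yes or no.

Bayes-Ball from W | {L} reaches {B}.
B ∈ reach(W|{L}) ⇒ W ⊥̸ B | {L}.

No — W and B are d-connected given {L}.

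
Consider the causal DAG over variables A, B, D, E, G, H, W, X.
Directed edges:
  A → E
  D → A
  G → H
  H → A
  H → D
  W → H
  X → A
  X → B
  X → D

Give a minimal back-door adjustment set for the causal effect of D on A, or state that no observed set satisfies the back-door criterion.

D→A: minimal back-door set {H, X}.

desc(D)\{D}={A,E}; candidates ⊆ {B,G,H,W,X}.
size 0: {}; under {} D still reaches {A,B,E,G,H,W,X} ∋ A.
size 1: {B}, {G}, {H} …(+2); under {B} D still reaches {A,E,G,H,W,X} ∋ A.
{H,X}: D⊥A given {H,X} in G with D→· removed — back-door holds.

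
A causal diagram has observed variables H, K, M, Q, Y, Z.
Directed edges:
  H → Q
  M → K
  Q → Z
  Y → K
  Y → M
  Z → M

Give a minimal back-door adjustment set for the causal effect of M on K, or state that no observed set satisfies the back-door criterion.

desc(M)\{M}={K}; candidates ⊆ {H,Q,Y,Z}.
size 0: {}; under {} M still reaches {H,K,Q,Y,Z} ∋ K.
{Y}: M⊥K given {Y} in G with M→· removed — back-door holds.

M→K: minimal back-door set {Y}.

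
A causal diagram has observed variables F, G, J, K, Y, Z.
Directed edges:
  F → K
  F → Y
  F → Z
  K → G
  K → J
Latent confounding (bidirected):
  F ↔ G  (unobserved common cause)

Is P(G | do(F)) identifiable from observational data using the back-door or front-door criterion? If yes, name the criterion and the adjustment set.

desc(F)\{F}={G,J,K,Y,Z}; candidates ⊆ {—}.
F↔G: latent back-door arc(s) into F.
size 0: {}; under {} F still reaches {G} ∋ G.
F↔G cannot be blocked by any observed set — no back-door set.
{K}: (i) intercepts every directed F→G path; (ii) no back-door F→{K}; (iii) {F} blocks every back-door {K}→G. Front-door holds.
P(G|do(F)) = Σ_{K} P(K|F) Σ_{F'} P(G|K,F')P(F').

P(G|do(F)): frontdoor, adjust for {K}.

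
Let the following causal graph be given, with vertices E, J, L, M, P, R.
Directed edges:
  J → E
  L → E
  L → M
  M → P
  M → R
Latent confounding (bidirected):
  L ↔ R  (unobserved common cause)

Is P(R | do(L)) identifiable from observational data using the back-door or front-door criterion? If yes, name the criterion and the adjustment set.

P(R|do(L)): frontdoor, adjust for {M}.

desc(L)\{L}={E,M,P,R}; candidates ⊆ {J}.
L↔R: latent back-door arc(s) into L.
size 0: {}; under {} L still reaches {R} ∋ R.
size 1: {J}; under {J} L still reaches {R} ∋ R.
L↔R cannot be blocked by any observed set — no back-door set.
{M}: (i) intercepts every directed L→R path; (ii) no back-door L→{M}; (iii) {L} blocks every back-door {M}→R. Front-door holds.
P(R|do(L)) = Σ_{M} P(M|L) Σ_{L'} P(R|M,L')P(L').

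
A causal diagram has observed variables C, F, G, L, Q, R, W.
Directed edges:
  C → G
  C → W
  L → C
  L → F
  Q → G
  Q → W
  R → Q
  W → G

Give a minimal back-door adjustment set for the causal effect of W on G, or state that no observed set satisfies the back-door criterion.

desc(W)\{W}={G}; candidates ⊆ {C,F,L,Q,R}.
size 0: {}; under {} W still reaches {C,F,G,L,Q,R} ∋ G.
size 1: {C}, {F}, {L} …(+2); under {C} W still reaches {G,Q,R} ∋ G.
{C,Q}: W⊥G given {C,Q} in G with W→· removed — back-door holds.

W→G: minimal back-door set {C, Q}.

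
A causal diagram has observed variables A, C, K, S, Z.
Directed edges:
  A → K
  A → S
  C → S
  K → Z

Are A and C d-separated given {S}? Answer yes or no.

Bayes-Ball from A | {S} reaches {C,K,Z}.
C ∈ reach(A|{S}) ⇒ A ⊥̸ C | {S}.

No — A and C are d-connected given {S}.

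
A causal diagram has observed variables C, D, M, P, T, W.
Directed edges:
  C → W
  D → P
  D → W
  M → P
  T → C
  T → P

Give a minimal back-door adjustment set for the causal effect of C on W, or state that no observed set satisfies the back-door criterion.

desc(C)\{C}={W}; candidates ⊆ {D,M,P,T}.
∅: C⊥W given ∅ in G with C→· removed — back-door holds.

C→W: minimal back-door set ∅.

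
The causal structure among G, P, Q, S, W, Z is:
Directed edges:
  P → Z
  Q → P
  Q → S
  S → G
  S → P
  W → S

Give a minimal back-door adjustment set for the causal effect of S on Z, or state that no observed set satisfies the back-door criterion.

S→Z: minimal back-door set {Q}.

desc(S)\{S}={G,P,Z}; candidates ⊆ {Q,W}.
size 0: {}; under {} S still reaches {P,Q,W,Z} ∋ Z.
{Q}: S⊥Z given {Q} in G with S→· removed — back-door holds.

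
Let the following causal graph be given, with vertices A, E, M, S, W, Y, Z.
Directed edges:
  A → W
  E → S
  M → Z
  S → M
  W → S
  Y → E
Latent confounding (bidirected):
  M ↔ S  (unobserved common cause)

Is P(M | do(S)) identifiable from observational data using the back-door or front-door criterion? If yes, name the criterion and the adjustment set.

P(M|do(S)): not identifiable (no BD/FD set).

desc(S)\{S}={M,Z}; candidates ⊆ {A,E,W,Y}.
S↔M: latent back-door arc(s) into S.
size 0: {}; under {} S still reaches {A,E,M,W,Y,Z} ∋ M.
size 1: {A}, {E}, {W} …(+1); under {A} S still reaches {E,M,W,Y,Z} ∋ M.
size 2: {A,E}, {A,W}, {A,Y} …(+3); under {A,E} S still reaches {M,W,Z} ∋ M.
S↔M cannot be blocked by any observed set — no back-door set.
No mediator lies on a directed S→…→M path.
Neither criterion identifies P(M|do(S)) in this graph.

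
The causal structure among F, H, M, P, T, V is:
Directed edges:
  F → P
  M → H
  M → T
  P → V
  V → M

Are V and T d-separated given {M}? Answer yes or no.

Yes — V ⊥ T | {M}.

Bayes-Ball from V | {M} reaches {F,P}.
T ∉ reach(V|{M}) ⇒ V ⊥ T | {M}.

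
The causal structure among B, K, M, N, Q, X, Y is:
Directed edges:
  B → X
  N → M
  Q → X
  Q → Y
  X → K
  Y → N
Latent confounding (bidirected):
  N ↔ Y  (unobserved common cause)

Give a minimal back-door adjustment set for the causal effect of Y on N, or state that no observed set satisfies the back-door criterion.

Y→N: no observed back-door set.

desc(Y)\{Y}={M,N}; candidates ⊆ {B,K,Q,X}.
Y↔N: latent back-door arc(s) into Y.
size 0: {}; under {} Y still reaches {K,M,N,Q,X} ∋ N.
size 1: {B}, {K}, {Q} …(+1); under {B} Y still reaches {K,M,N,Q,X} ∋ N.
size 2: {B,K}, {B,Q}, {B,X} …(+3); under {B,K} Y still reaches {M,N,Q,X} ∋ N.
Y↔N cannot be blocked by any observed set — no back-door set.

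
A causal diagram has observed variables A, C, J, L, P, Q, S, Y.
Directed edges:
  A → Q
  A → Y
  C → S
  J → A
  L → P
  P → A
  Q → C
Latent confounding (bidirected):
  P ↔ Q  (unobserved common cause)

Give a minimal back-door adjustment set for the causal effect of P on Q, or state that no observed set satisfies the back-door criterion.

desc(P)\{P}={A,C,Q,S,Y}; candidates ⊆ {J,L}.
P↔Q: latent back-door arc(s) into P.
size 0: {}; under {} P still reaches {C,L,Q,S} ∋ Q.
size 1: {J}, {L}; under {J} P still reaches {C,L,Q,S} ∋ Q.
size 2: {J,L}; under {J,L} P still reaches {C,Q,S} ∋ Q.
P↔Q cannot be blocked by any observed set — no back-door set.

P→Q: no observed back-door set.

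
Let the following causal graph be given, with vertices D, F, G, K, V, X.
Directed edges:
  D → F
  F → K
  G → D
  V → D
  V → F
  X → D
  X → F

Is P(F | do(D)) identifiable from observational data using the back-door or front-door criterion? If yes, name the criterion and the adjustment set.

P(F|do(D)): backdoor, adjust for {V, X}.

desc(D)\{D}={F,K}; candidates ⊆ {G,V,X}.
size 0: {}; under {} D still reaches {F,G,K,V,X} ∋ F.
size 1: {G}, {V}, {X}; under {G} D still reaches {F,K,V,X} ∋ F.
{V,X}: D⊥F given {V,X} in G with D→· removed — back-door holds.
P(F|do(D)) = Σ_{V,X} P(F|D,V,X)·P(V,X).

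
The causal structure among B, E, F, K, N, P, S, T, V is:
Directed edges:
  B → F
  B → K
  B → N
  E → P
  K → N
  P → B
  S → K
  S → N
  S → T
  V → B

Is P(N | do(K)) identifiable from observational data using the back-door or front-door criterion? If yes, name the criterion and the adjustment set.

P(N|do(K)): backdoor, adjust for {B, S}.

desc(K)\{K}={N}; candidates ⊆ {B,E,F,P,S,T,V}.
size 0: {}; under {} K still reaches {B,E,F,N,P,S,T,V} ∋ N.
size 1: {B}, {E}, {F} …(+4); under {B} K still reaches {N,S,T} ∋ N.
{B,S}: K⊥N given {B,S} in G with K→· removed — back-door holds.
P(N|do(K)) = Σ_{B,S} P(N|K,B,S)·P(B,S).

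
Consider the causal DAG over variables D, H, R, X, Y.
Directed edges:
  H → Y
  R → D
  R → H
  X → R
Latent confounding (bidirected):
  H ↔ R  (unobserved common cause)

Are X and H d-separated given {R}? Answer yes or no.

Bayes-Ball from X | {R} reaches {H,Y}.
H ∈ reach(X|{R}) ⇒ X ⊥̸ H | {R}.

No — X and H are d-connected given {R}.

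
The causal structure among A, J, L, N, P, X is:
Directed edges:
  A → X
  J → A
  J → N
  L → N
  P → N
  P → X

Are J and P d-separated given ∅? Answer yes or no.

Bayes-Ball from J | ∅ reaches {A,N,X}.
P ∉ reach(J|∅) ⇒ J ⊥ P | ∅.

Yes — J ⊥ P | ∅.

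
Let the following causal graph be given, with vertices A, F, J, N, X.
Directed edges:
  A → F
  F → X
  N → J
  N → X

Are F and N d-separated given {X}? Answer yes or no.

No — F and N are d-connected given {X}.

Bayes-Ball from F | {X} reaches {A,J,N}.
N ∈ reach(F|{X}) ⇒ F ⊥̸ N | {X}.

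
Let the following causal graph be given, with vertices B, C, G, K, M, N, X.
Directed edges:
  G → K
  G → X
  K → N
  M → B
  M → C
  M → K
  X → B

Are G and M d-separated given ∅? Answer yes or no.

Bayes-Ball from G | ∅ reaches {B,K,N,X}.
M ∉ reach(G|∅) ⇒ G ⊥ M | ∅.

Yes — G ⊥ M | ∅.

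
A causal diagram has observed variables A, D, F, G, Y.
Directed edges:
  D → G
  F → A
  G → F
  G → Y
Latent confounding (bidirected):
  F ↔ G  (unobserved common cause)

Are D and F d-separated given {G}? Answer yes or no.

No — D and F are d-connected given {G}.

Bayes-Ball from D | {G} reaches {A,F}.
F ∈ reach(D|{G}) ⇒ D ⊥̸ F | {G}.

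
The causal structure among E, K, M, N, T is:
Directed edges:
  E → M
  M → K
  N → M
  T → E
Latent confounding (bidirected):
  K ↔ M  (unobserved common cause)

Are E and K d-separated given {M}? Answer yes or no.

Bayes-Ball from E | {M} reaches {K,N,T}.
K ∈ reach(E|{M}) ⇒ E ⊥̸ K | {M}.

No — E and K are d-connected given {M}.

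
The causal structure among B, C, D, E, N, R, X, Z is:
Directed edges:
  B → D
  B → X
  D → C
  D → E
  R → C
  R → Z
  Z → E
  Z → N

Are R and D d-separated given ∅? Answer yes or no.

Yes — R ⊥ D | ∅.

Bayes-Ball from R | ∅ reaches {C,E,N,Z}.
D ∉ reach(R|∅) ⇒ R ⊥ D | ∅.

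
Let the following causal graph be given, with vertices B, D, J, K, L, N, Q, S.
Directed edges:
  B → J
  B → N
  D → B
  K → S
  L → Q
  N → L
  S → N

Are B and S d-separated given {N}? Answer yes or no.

Bayes-Ball from B | {N} reaches {D,J,K,S}.
S ∈ reach(B|{N}) ⇒ B ⊥̸ S | {N}.

No — B and S are d-connected given {N}.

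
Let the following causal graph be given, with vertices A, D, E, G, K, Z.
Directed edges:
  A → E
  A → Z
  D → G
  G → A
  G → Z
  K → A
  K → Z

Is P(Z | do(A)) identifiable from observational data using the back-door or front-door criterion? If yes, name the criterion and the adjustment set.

P(Z|do(A)): backdoor, adjust for {G, K}.

desc(A)\{A}={E,Z}; candidates ⊆ {D,G,K}.
size 0: {}; under {} A still reaches {D,G,K,Z} ∋ Z.
size 1: {D}, {G}, {K}; under {D} A still reaches {G,K,Z} ∋ Z.
{G,K}: A⊥Z given {G,K} in G with A→· removed — back-door holds.
P(Z|do(A)) = Σ_{G,K} P(Z|A,G,K)·P(G,K).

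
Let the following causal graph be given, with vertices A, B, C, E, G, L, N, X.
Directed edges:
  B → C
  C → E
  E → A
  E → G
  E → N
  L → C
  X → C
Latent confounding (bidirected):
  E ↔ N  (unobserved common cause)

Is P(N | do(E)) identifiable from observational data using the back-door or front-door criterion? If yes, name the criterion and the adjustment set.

P(N|do(E)): not identifiable (no BD/FD set).

desc(E)\{E}={A,G,N}; candidates ⊆ {B,C,L,X}.
E↔N: latent back-door arc(s) into E.
size 0: {}; under {} E still reaches {B,C,L,N,X} ∋ N.
size 1: {B}, {C}, {L} …(+1); under {B} E still reaches {C,L,N,X} ∋ N.
size 2: {B,C}, {B,L}, {B,X} …(+3); under {B,C} E still reaches {N} ∋ N.
E↔N cannot be blocked by any observed set — no back-door set.
No mediator lies on a directed E→…→N path.
Neither criterion identifies P(N|do(E)) in this graph.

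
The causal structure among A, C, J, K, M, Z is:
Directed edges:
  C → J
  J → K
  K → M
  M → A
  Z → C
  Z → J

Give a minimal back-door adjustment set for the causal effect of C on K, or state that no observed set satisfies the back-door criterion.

desc(C)\{C}={A,J,K,M}; candidates ⊆ {Z}.
size 0: {}; under {} C still reaches {A,J,K,M,Z} ∋ K.
{Z}: C⊥K given {Z} in G with C→· removed — back-door holds.

C→K: minimal back-door set {Z}.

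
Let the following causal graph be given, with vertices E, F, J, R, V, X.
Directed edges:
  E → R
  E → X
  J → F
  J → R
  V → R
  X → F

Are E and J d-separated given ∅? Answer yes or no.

Yes — E ⊥ J | ∅.

Bayes-Ball from E | ∅ reaches {F,R,X}.
J ∉ reach(E|∅) ⇒ E ⊥ J | ∅.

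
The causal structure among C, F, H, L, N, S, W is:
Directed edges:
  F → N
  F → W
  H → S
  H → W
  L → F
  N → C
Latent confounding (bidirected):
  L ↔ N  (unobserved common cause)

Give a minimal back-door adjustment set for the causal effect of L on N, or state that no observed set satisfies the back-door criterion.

L→N: no observed back-door set.

desc(L)\{L}={C,F,N,W}; candidates ⊆ {H,S}.
L↔N: latent back-door arc(s) into L.
size 0: {}; under {} L still reaches {C,N} ∋ N.
size 1: {H}, {S}; under {H} L still reaches {C,N} ∋ N.
size 2: {H,S}; under {H,S} L still reaches {C,N} ∋ N.
L↔N cannot be blocked by any observed set — no back-door set.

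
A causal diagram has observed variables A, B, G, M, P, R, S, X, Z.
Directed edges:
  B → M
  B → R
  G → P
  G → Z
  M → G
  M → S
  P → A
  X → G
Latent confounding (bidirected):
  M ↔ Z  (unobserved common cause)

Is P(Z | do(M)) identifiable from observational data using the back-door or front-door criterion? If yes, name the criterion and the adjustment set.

desc(M)\{M}={A,G,P,S,Z}; candidates ⊆ {B,R,X}.
M↔Z: latent back-door arc(s) into M.
size 0: {}; under {} M still reaches {B,R,Z} ∋ Z.
size 1: {B}, {R}, {X}; under {B} M still reaches {Z} ∋ Z.
size 2: {B,R}, {B,X}, {R,X}; under {B,R} M still reaches {Z} ∋ Z.
M↔Z cannot be blocked by any observed set — no back-door set.
{G}: (i) intercepts every directed M→Z path; (ii) no back-door M→{G}; (iii) {M} blocks every back-door {G}→Z. Front-door holds.
P(Z|do(M)) = Σ_{G} P(G|M) Σ_{M'} P(Z|G,M')P(M').

P(Z|do(M)): frontdoor, adjust for {G}.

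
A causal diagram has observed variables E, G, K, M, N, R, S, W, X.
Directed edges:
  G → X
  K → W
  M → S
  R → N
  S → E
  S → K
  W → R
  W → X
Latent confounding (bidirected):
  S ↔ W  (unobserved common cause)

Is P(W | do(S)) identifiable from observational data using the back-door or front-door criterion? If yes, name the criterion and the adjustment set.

desc(S)\{S}={E,K,N,R,W,X}; candidates ⊆ {G,M}.
S↔W: latent back-door arc(s) into S.
size 0: {}; under {} S still reaches {M,N,R,W,X} ∋ W.
size 1: {G}, {M}; under {G} S still reaches {M,N,R,W,X} ∋ W.
size 2: {G,M}; under {G,M} S still reaches {N,R,W,X} ∋ W.
S↔W cannot be blocked by any observed set — no back-door set.
{K}: (i) intercepts every directed S→W path; (ii) no back-door S→{K}; (iii) {S} blocks every back-door {K}→W. Front-door holds.
P(W|do(S)) = Σ_{K} P(K|S) Σ_{S'} P(W|K,S')P(S').

P(W|do(S)): frontdoor, adjust for {K}.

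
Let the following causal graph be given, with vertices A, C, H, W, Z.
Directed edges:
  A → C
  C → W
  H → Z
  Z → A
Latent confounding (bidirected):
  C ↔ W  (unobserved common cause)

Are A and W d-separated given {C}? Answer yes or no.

Bayes-Ball from A | {C} reaches {H,W,Z}.
W ∈ reach(A|{C}) ⇒ A ⊥̸ W | {C}.

No — A and W are d-connected given {C}.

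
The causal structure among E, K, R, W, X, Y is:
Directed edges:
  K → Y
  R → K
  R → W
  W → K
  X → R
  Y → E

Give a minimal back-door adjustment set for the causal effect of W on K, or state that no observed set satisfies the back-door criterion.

W→K: minimal back-door set {R}.

desc(W)\{W}={E,K,Y}; candidates ⊆ {R,X}.
size 0: {}; under {} W still reaches {E,K,R,X,Y} ∋ K.
{R}: W⊥K given {R} in G with W→· removed — back-door holds.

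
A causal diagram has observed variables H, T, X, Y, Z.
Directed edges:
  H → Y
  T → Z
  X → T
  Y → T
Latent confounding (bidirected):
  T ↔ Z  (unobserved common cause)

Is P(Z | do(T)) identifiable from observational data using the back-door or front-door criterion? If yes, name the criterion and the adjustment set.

desc(T)\{T}={Z}; candidates ⊆ {H,X,Y}.
T↔Z: latent back-door arc(s) into T.
size 0: {}; under {} T still reaches {H,X,Y,Z} ∋ Z.
size 1: {H}, {X}, {Y}; under {H} T still reaches {X,Y,Z} ∋ Z.
size 2: {H,X}, {H,Y}, {X,Y}; under {H,X} T still reaches {Y,Z} ∋ Z.
T↔Z cannot be blocked by any observed set — no back-door set.
No mediator lies on a directed T→…→Z path.
Neither criterion identifies P(Z|do(T)) in this graph.

P(Z|do(T)): not identifiable (no BD/FD set).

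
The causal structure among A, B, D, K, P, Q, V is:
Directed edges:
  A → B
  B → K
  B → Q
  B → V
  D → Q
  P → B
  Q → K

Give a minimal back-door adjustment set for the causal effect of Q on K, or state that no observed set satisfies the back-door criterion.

desc(Q)\{Q}={K}; candidates ⊆ {A,B,D,P,V}.
size 0: {}; under {} Q still reaches {A,B,D,K,P,V} ∋ K.
{B}: Q⊥K given {B} in G with Q→· removed — back-door holds.

Q→K: minimal back-door set {B}.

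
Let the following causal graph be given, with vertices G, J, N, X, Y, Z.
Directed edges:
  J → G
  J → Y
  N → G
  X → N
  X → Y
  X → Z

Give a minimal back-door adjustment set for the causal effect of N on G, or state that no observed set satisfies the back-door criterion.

desc(N)\{N}={G}; candidates ⊆ {J,X,Y,Z}.
∅: N⊥G given ∅ in G with N→· removed — back-door holds.

N→G: minimal back-door set ∅.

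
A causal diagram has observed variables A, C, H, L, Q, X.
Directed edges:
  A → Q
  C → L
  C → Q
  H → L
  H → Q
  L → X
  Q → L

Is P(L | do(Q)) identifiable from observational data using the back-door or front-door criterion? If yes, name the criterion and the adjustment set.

desc(Q)\{Q}={L,X}; candidates ⊆ {A,C,H}.
size 0: {}; under {} Q still reaches {A,C,H,L,X} ∋ L.
size 1: {A}, {C}, {H}; under {A} Q still reaches {C,H,L,X} ∋ L.
{C,H}: Q⊥L given {C,H} in G with Q→· removed — back-door holds.
P(L|do(Q)) = Σ_{C,H} P(L|Q,C,H)·P(C,H).

P(L|do(Q)): backdoor, adjust for {C, H}.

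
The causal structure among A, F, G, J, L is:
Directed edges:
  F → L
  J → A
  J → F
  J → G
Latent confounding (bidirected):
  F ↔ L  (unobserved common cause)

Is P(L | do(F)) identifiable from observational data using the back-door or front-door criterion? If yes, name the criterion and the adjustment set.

P(L|do(F)): not identifiable (no BD/FD set).

desc(F)\{F}={L}; candidates ⊆ {A,G,J}.
F↔L: latent back-door arc(s) into F.
size 0: {}; under {} F still reaches {A,G,J,L} ∋ L.
size 1: {A}, {G}, {J}; under {A} F still reaches {G,J,L} ∋ L.
size 2: {A,G}, {A,J}, {G,J}; under {A,G} F still reaches {J,L} ∋ L.
F↔L cannot be blocked by any observed set — no back-door set.
No mediator lies on a directed F→…→L path.
Neither criterion identifies P(L|do(F)) in this graph.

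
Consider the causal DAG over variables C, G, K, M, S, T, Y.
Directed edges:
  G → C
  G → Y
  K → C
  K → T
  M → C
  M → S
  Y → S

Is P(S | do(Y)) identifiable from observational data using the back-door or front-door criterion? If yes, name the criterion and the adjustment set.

desc(Y)\{Y}={S}; candidates ⊆ {C,G,K,M,T}.
∅: Y⊥S given ∅ in G with Y→· removed — back-door holds.
P(S|do(Y)) = P(S|Y) — no adjustment needed.

P(S|do(Y)): backdoor, adjust for ∅.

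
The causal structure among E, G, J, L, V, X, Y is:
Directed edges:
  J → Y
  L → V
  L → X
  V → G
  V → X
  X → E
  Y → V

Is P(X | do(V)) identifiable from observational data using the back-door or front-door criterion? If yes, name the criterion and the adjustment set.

desc(V)\{V}={E,G,X}; candidates ⊆ {J,L,Y}.
size 0: {}; under {} V still reaches {E,J,L,X,Y} ∋ X.
{L}: V⊥X given {L} in G with V→· removed — back-door holds.
P(X|do(V)) = Σ_{L} P(X|V,L)·P(L).

P(X|do(V)): backdoor, adjust for {L}.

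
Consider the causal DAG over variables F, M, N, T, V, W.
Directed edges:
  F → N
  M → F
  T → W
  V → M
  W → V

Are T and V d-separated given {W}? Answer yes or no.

Yes — T ⊥ V | {W}.

Bayes-Ball from T | {W} reaches ∅.
V ∉ reach(T|{W}) ⇒ T ⊥ V | {W}.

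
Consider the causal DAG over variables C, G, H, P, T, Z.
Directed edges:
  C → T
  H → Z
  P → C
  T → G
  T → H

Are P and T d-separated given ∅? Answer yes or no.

Bayes-Ball from P | ∅ reaches {C,G,H,T,Z}.
T ∈ reach(P|∅) ⇒ P ⊥̸ T | ∅.

No — P and T are d-connected given ∅.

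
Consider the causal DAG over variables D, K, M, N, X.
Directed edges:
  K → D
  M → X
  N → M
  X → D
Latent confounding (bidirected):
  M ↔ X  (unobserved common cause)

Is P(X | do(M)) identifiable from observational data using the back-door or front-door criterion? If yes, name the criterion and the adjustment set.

desc(M)\{M}={D,X}; candidates ⊆ {K,N}.
M↔X: latent back-door arc(s) into M.
size 0: {}; under {} M still reaches {D,N,X} ∋ X.
size 1: {K}, {N}; under {K} M still reaches {D,N,X} ∋ X.
size 2: {K,N}; under {K,N} M still reaches {D,X} ∋ X.
M↔X cannot be blocked by any observed set — no back-door set.
No mediator lies on a directed M→…→X path.
Neither criterion identifies P(X|do(M)) in this graph.

P(X|do(M)): not identifiable (no BD/FD set).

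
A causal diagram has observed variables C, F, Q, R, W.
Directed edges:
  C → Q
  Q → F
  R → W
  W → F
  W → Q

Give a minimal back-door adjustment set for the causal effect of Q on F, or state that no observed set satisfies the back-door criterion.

Q→F: minimal back-door set {W}.

desc(Q)\{Q}={F}; candidates ⊆ {C,R,W}.
size 0: {}; under {} Q still reaches {C,F,R,W} ∋ F.
{W}: Q⊥F given {W} in G with Q→· removed — back-door holds.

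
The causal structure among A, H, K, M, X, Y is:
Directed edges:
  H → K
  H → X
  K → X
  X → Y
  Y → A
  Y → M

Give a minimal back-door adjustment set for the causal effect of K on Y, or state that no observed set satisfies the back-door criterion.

K→Y: minimal back-door set {H}.

desc(K)\{K}={A,M,X,Y}; candidates ⊆ {H}.
size 0: {}; under {} K still reaches {A,H,M,X,Y} ∋ Y.
{H}: K⊥Y given {H} in G with K→· removed — back-door holds.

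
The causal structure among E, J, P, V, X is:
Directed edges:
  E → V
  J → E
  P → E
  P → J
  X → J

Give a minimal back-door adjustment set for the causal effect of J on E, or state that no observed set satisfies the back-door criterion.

desc(J)\{J}={E,V}; candidates ⊆ {P,X}.
size 0: {}; under {} J still reaches {E,P,V,X} ∋ E.
{P}: J⊥E given {P} in G with J→· removed — back-door holds.

J→E: minimal back-door set {P}.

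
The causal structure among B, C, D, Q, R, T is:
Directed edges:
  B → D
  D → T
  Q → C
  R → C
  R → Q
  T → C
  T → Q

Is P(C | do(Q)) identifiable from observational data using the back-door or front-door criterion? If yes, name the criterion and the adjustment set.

P(C|do(Q)): backdoor, adjust for {R, T}.

desc(Q)\{Q}={C}; candidates ⊆ {B,D,R,T}.
size 0: {}; under {} Q still reaches {B,C,D,R,T} ∋ C.
size 1: {B}, {D}, {R} …(+1); under {B} Q still reaches {C,D,R,T} ∋ C.
{R,T}: Q⊥C given {R,T} in G with Q→· removed — back-door holds.
P(C|do(Q)) = Σ_{R,T} P(C|Q,R,T)·P(R,T).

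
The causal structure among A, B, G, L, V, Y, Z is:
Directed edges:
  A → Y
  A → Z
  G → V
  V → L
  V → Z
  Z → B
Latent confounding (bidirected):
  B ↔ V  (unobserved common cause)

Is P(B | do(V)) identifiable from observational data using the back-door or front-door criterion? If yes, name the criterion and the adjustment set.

P(B|do(V)): frontdoor, adjust for {Z}.

desc(V)\{V}={B,L,Z}; candidates ⊆ {A,G,Y}.
V↔B: latent back-door arc(s) into V.
size 0: {}; under {} V still reaches {B,G} ∋ B.
size 1: {A}, {G}, {Y}; under {A} V still reaches {B,G} ∋ B.
size 2: {A,G}, {A,Y}, {G,Y}; under {A,G} V still reaches {B} ∋ B.
V↔B cannot be blocked by any observed set — no back-door set.
{Z}: (i) intercepts every directed V→B path; (ii) no back-door V→{Z}; (iii) {V} blocks every back-door {Z}→B. Front-door holds.
P(B|do(V)) = Σ_{Z} P(Z|V) Σ_{V'} P(B|Z,V')P(V').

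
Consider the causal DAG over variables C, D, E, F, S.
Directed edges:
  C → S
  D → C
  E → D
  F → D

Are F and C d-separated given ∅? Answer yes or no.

Bayes-Ball from F | ∅ reaches {C,D,S}.
C ∈ reach(F|∅) ⇒ F ⊥̸ C | ∅.

No — F and C are d-connected given ∅.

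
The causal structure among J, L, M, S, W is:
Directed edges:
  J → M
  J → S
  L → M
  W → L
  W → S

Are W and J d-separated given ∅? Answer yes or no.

Yes — W ⊥ J | ∅.

Bayes-Ball from W | ∅ reaches {L,M,S}.
J ∉ reach(W|∅) ⇒ W ⊥ J | ∅.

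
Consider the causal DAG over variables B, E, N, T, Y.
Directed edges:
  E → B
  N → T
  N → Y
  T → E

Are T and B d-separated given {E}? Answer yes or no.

Yes — T ⊥ B | {E}.

Bayes-Ball from T | {E} reaches {N,Y}.
B ∉ reach(T|{E}) ⇒ T ⊥ B | {E}.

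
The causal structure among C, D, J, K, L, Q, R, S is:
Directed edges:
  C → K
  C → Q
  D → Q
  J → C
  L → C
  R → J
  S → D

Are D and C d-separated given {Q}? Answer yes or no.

No — D and C are d-connected given {Q}.

Bayes-Ball from D | {Q} reaches {C,J,K,L,R,S}.
C ∈ reach(D|{Q}) ⇒ D ⊥̸ C | {Q}.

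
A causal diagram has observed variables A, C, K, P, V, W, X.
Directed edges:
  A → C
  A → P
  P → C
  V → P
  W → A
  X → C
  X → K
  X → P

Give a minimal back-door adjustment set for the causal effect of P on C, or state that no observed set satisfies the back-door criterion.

P→C: minimal back-door set {A, X}.

desc(P)\{P}={C}; candidates ⊆ {A,K,V,W,X}.
size 0: {}; under {} P still reaches {A,C,K,V,W,X} ∋ C.
size 1: {A}, {K}, {V} …(+2); under {A} P still reaches {C,K,V,X} ∋ C.
{A,X}: P⊥C given {A,X} in G with P→· removed — back-door holds.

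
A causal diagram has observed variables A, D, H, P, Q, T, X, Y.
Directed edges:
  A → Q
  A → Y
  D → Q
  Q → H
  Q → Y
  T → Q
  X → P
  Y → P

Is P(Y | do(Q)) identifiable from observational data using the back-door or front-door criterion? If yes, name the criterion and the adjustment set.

desc(Q)\{Q}={H,P,Y}; candidates ⊆ {A,D,T,X}.
size 0: {}; under {} Q still reaches {A,D,P,T,Y} ∋ Y.
{A}: Q⊥Y given {A} in G with Q→· removed — back-door holds.
P(Y|do(Q)) = Σ_{A} P(Y|Q,A)·P(A).

P(Y|do(Q)): backdoor, adjust for {A}.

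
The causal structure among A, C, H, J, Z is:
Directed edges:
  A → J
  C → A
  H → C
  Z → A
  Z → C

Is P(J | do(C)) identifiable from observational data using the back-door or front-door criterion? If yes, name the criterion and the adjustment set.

P(J|do(C)): backdoor, adjust for {Z}.

desc(C)\{C}={A,J}; candidates ⊆ {H,Z}.
size 0: {}; under {} C still reaches {A,H,J,Z} ∋ J.
{Z}: C⊥J given {Z} in G with C→· removed — back-door holds.
P(J|do(C)) = Σ_{Z} P(J|C,Z)·P(Z).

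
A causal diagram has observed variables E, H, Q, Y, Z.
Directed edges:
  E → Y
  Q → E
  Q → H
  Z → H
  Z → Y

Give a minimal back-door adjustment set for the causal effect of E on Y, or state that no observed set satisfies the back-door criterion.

E→Y: minimal back-door set ∅.

desc(E)\{E}={Y}; candidates ⊆ {H,Q,Z}.
∅: E⊥Y given ∅ in G with E→· removed — back-door holds.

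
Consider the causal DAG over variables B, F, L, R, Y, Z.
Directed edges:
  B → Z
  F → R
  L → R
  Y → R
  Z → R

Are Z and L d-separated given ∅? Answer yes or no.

Yes — Z ⊥ L | ∅.

Bayes-Ball from Z | ∅ reaches {B,R}.
L ∉ reach(Z|∅) ⇒ Z ⊥ L | ∅.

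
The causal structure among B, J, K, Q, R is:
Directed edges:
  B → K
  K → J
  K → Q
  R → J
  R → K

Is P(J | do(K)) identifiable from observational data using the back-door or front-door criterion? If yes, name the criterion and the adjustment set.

desc(K)\{K}={J,Q}; candidates ⊆ {B,R}.
size 0: {}; under {} K still reaches {B,J,R} ∋ J.
{R}: K⊥J given {R} in G with K→· removed — back-door holds.
P(J|do(K)) = Σ_{R} P(J|K,R)·P(R).

P(J|do(K)): backdoor, adjust for {R}.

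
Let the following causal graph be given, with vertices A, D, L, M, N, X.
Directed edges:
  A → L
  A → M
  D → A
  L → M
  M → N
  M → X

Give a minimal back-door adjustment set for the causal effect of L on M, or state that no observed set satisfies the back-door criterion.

L→M: minimal back-door set {A}.

desc(L)\{L}={M,N,X}; candidates ⊆ {A,D}.
size 0: {}; under {} L still reaches {A,D,M,N,X} ∋ M.
{A}: L⊥M given {A} in G with L→· removed — back-door holds.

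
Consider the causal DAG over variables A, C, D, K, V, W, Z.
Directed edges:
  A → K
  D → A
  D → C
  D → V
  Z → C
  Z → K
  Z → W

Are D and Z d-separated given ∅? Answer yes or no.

Yes — D ⊥ Z | ∅.

Bayes-Ball from D | ∅ reaches {A,C,K,V}.
Z ∉ reach(D|∅) ⇒ D ⊥ Z | ∅.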